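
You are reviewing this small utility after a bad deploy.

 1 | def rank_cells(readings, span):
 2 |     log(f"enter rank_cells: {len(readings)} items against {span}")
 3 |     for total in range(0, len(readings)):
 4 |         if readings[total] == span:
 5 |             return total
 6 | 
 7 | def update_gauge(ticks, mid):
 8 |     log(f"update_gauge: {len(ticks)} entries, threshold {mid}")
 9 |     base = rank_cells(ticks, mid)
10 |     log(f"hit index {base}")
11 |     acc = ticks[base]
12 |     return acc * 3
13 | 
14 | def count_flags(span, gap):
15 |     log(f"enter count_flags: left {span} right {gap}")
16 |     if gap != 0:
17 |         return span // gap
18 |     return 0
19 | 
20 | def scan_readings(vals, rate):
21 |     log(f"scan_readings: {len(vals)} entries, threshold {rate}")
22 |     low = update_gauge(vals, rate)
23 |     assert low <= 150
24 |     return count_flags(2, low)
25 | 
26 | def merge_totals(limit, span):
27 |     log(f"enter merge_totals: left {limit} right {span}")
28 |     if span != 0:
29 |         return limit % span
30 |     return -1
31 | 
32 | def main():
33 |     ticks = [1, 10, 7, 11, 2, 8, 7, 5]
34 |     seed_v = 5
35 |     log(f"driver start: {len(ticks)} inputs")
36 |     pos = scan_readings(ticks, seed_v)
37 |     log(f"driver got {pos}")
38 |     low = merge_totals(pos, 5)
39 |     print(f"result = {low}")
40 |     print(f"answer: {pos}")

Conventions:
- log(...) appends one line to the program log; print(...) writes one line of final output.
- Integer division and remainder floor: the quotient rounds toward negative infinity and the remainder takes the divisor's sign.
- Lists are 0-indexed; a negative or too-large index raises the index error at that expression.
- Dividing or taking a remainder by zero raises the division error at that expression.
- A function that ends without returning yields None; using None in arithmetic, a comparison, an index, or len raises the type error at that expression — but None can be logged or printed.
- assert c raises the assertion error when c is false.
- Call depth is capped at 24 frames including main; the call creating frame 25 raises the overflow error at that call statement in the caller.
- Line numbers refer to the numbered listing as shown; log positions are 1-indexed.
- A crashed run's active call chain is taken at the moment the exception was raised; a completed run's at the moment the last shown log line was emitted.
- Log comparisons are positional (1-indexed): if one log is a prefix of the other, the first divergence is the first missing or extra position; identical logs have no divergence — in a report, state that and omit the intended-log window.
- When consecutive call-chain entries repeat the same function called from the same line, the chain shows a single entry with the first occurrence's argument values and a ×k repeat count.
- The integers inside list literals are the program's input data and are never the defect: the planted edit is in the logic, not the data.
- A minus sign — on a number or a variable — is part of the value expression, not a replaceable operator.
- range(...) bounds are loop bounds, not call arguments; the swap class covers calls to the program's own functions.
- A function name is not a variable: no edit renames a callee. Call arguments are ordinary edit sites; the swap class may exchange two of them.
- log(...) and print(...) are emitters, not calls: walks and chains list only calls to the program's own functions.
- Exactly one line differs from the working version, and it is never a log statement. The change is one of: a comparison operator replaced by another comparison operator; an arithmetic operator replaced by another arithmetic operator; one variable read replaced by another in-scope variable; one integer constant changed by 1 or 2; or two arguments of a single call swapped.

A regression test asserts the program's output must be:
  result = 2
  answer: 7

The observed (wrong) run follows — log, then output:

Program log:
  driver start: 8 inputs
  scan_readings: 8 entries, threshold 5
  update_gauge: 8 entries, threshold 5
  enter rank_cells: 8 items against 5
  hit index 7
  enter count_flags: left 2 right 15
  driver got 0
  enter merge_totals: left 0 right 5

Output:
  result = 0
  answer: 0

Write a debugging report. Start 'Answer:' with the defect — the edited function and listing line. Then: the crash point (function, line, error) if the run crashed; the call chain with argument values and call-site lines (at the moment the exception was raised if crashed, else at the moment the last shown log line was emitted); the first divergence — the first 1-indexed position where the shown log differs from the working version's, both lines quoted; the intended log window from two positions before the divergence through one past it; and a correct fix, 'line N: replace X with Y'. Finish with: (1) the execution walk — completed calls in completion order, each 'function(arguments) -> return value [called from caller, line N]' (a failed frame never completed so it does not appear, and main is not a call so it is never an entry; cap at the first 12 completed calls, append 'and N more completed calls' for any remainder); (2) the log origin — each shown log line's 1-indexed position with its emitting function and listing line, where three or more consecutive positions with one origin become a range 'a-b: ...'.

Answer: the defect is in scan_readings at line 24.
Key fact: The earliest visible damage is log position 6 — 'enter count_flags: left 2 right 15' rather than the intended 'enter count_flags: left 15 right 2'.
Call chain: main -> merge_totals(0, 5) (called at line 38).
First divergence: at position 6 the run shows 'enter count_flags: left 2 right 15' where the working version logs 'enter count_flags: left 15 right 2'.
Intended log window:
  4: enter rank_cells: 8 items against 5
  5: hit index 7
  6: enter count_flags: left 15 right 2
  7: driver got 7
Execution walk:
  rank_cells([1, 10, 7, 11, 2, 8, 7, 5], 5) -> 7  [called from update_gauge, line 9]
  update_gauge([1, 10, 7, 11, 2, 8, 7, 5], 5) -> 15  [called from scan_readings, line 22]
  count_flags(2, 15) -> 0  [called from scan_readings, line 24]
  scan_readings([1, 10, 7, 11, 2, 8, 7, 5], 5) -> 0  [called from main, line 36]
  merge_totals(0, 5) -> 0  [called from main, line 38]
Log origin:
  1: emitted by main (line 35)
  2: emitted by scan_readings (line 21)
  3: emitted by update_gauge (line 8)
  4: emitted by rank_cells (line 2)
  5: emitted by update_gauge (line 10)
  6: emitted by count_flags (line 15)
  7: emitted by main (line 37)
  8: emitted by merge_totals (line 27)
A correct fix: line 24: replace `count_flags(2, low)` with `count_flags(low, 2)`.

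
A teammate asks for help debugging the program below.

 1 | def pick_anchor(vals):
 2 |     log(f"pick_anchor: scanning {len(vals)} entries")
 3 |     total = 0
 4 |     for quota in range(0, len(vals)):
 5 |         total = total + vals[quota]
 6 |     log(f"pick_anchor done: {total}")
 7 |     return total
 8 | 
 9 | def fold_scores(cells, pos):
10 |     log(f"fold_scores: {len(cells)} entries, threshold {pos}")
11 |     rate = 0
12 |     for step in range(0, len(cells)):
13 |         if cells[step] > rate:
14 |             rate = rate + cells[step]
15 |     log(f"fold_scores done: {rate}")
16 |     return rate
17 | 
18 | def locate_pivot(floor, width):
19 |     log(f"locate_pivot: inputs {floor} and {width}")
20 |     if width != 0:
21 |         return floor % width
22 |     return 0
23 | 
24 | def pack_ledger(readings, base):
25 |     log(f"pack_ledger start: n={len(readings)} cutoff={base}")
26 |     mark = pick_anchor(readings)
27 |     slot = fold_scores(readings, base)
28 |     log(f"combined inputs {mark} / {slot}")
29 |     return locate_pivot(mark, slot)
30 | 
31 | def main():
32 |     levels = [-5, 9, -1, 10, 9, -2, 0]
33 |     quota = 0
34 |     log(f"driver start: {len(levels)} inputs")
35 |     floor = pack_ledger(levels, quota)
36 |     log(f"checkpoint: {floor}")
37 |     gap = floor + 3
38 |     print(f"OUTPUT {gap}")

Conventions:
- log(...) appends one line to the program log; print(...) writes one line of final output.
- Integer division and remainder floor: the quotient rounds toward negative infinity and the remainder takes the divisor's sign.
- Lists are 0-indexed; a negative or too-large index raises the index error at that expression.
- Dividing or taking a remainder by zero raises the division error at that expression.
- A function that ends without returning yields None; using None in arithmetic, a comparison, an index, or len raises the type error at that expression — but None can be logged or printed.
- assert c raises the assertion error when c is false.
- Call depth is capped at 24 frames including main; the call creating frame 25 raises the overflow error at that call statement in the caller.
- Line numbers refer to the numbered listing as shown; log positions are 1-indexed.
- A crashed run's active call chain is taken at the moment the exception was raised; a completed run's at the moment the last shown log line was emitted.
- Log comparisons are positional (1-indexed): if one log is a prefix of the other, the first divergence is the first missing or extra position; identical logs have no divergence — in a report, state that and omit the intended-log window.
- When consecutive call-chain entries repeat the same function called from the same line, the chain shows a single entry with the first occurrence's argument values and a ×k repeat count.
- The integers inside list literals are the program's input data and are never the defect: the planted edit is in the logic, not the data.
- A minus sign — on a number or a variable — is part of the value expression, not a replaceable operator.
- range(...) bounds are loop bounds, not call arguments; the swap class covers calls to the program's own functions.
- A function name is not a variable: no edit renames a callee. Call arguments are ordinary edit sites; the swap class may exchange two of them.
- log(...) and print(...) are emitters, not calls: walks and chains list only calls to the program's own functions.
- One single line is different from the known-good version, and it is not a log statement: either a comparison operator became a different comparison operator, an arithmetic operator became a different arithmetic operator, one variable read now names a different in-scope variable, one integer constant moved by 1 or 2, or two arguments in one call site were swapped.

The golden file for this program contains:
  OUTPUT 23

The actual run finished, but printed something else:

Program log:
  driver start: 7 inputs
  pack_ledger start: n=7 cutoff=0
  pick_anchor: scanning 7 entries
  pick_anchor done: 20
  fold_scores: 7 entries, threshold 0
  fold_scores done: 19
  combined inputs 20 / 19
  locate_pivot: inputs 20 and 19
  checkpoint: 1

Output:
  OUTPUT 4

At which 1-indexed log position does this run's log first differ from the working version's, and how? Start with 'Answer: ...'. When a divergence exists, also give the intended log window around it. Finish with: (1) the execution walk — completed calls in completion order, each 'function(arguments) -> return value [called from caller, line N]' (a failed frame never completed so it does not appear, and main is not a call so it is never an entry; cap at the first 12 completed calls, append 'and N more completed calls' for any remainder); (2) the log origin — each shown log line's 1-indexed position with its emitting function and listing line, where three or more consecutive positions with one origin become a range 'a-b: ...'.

Answer: position 6 — the shown line 'fold_scores done: 19' should read 'fold_scores done: 28'.
Intended log window:
  4: pick_anchor done: 20
  5: fold_scores: 7 entries, threshold 0
  6: fold_scores done: 28
  7: combined inputs 20 / 28
Execution walk:
  pick_anchor([-5, 9, -1, 10, 9, -2, 0]) -> 20  [called from pack_ledger, line 26]
  fold_scores([-5, 9, -1, 10, 9, -2, 0], 0) -> 19  [called from pack_ledger, line 27]
  locate_pivot(20, 19) -> 1  [called from pack_ledger, line 29]
  pack_ledger([-5, 9, -1, 10, 9, -2, 0], 0) -> 1  [called from main, line 35]
Log line origins:
  1 — main, line 34
  2 — pack_ledger, line 25
  3 — pick_anchor, line 2
  4 — pick_anchor, line 6
  5 — fold_scores, line 10
  6 — fold_scores, line 15
  7 — pack_ledger, line 28
  8 — locate_pivot, line 19
  9 — main, line 36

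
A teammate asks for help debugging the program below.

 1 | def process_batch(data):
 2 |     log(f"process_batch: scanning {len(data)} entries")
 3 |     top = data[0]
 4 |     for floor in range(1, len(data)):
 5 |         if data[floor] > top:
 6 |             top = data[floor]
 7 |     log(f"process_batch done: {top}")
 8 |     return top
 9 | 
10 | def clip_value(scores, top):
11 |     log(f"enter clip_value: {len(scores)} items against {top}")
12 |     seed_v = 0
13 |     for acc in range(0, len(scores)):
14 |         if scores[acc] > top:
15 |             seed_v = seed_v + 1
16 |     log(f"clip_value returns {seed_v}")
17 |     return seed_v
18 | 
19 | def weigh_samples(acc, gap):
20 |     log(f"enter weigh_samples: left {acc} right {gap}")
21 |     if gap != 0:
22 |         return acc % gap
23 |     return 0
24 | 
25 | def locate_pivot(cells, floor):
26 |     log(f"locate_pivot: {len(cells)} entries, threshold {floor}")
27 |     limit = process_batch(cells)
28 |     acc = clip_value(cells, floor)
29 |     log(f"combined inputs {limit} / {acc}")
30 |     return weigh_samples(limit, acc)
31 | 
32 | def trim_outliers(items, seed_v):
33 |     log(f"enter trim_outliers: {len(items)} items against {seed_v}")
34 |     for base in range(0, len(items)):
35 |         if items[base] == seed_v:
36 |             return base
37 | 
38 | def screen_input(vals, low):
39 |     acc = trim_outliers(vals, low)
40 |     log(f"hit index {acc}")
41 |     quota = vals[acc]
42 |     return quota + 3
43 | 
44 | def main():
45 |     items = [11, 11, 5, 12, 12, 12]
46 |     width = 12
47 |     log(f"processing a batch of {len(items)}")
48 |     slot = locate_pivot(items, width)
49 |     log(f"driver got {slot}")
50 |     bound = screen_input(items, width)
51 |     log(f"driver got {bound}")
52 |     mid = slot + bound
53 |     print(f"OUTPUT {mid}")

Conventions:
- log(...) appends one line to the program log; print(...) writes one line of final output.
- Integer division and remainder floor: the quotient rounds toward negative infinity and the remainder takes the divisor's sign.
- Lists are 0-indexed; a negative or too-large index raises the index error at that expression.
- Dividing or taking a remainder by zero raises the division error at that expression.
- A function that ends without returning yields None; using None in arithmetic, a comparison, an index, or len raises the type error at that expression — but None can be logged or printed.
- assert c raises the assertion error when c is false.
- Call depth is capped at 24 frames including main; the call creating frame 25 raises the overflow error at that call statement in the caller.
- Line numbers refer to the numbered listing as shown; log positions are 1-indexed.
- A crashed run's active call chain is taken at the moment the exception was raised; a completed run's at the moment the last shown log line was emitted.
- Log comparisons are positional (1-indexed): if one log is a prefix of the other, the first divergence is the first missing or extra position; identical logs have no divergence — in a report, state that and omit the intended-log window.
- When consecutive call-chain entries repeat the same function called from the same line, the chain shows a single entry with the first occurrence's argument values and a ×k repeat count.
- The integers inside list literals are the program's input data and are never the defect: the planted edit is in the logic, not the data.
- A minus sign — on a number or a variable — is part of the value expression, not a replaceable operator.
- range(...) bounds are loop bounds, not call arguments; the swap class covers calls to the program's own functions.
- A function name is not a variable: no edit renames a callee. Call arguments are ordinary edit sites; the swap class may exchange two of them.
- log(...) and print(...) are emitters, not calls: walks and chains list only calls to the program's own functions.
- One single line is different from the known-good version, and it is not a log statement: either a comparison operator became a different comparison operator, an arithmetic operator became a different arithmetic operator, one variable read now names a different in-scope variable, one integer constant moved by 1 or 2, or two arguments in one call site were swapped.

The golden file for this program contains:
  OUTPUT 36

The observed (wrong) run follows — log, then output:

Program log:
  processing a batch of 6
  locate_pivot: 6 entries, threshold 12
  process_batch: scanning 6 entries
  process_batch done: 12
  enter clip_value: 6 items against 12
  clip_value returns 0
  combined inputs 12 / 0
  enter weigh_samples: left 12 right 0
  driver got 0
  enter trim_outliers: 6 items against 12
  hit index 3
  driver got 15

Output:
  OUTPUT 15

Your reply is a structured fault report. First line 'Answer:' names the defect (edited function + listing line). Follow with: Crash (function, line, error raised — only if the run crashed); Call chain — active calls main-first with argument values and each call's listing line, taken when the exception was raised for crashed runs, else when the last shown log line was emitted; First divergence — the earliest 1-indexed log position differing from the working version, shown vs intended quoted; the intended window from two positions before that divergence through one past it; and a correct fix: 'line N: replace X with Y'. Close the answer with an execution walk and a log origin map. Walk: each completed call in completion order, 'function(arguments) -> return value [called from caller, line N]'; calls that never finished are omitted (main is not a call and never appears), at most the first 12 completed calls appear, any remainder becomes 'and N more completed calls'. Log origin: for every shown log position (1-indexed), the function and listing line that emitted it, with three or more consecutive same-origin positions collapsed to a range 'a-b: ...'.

Answer: the defect is in screen_input at line 42.
The tell: The log first diverges at position 12: the faulty run prints 'driver got 15' where the working version prints 'driver got 36'.
Call chain: main.
First divergence: at position 12 the run shows 'driver got 15' where the working version logs 'driver got 36'.
Intended log window:
  10: enter trim_outliers: 6 items against 12
  11: hit index 3
  12: driver got 36
Execution walk:
  process_batch([11, 11, 5, 12, 12, 12]) -> 12  [called from locate_pivot, line 27]
  clip_value([11, 11, 5, 12, 12, 12], 12) -> 0  [called from locate_pivot, line 28]
  weigh_samples(12, 0) -> 0  [called from locate_pivot, line 30]
  locate_pivot([11, 11, 5, 12, 12, 12], 12) -> 0  [called from main, line 48]
  trim_outliers([11, 11, 5, 12, 12, 12], 12) -> 3  [called from screen_input, line 39]
  screen_input([11, 11, 5, 12, 12, 12], 12) -> 15  [called from main, line 50]
Origin of each log line:
  1: logged in main at line 47
  2: logged in locate_pivot at line 26
  3: logged in process_batch at line 2
  4: logged in process_batch at line 7
  5: logged in clip_value at line 11
  6: logged in clip_value at line 16
  7: logged in locate_pivot at line 29
  8: logged in weigh_samples at line 20
  9: logged in main at line 49
  10: logged in trim_outliers at line 33
  11: logged in screen_input at line 40
  12: logged in main at line 51
A correct fix: line 42: replace `+` with `*`.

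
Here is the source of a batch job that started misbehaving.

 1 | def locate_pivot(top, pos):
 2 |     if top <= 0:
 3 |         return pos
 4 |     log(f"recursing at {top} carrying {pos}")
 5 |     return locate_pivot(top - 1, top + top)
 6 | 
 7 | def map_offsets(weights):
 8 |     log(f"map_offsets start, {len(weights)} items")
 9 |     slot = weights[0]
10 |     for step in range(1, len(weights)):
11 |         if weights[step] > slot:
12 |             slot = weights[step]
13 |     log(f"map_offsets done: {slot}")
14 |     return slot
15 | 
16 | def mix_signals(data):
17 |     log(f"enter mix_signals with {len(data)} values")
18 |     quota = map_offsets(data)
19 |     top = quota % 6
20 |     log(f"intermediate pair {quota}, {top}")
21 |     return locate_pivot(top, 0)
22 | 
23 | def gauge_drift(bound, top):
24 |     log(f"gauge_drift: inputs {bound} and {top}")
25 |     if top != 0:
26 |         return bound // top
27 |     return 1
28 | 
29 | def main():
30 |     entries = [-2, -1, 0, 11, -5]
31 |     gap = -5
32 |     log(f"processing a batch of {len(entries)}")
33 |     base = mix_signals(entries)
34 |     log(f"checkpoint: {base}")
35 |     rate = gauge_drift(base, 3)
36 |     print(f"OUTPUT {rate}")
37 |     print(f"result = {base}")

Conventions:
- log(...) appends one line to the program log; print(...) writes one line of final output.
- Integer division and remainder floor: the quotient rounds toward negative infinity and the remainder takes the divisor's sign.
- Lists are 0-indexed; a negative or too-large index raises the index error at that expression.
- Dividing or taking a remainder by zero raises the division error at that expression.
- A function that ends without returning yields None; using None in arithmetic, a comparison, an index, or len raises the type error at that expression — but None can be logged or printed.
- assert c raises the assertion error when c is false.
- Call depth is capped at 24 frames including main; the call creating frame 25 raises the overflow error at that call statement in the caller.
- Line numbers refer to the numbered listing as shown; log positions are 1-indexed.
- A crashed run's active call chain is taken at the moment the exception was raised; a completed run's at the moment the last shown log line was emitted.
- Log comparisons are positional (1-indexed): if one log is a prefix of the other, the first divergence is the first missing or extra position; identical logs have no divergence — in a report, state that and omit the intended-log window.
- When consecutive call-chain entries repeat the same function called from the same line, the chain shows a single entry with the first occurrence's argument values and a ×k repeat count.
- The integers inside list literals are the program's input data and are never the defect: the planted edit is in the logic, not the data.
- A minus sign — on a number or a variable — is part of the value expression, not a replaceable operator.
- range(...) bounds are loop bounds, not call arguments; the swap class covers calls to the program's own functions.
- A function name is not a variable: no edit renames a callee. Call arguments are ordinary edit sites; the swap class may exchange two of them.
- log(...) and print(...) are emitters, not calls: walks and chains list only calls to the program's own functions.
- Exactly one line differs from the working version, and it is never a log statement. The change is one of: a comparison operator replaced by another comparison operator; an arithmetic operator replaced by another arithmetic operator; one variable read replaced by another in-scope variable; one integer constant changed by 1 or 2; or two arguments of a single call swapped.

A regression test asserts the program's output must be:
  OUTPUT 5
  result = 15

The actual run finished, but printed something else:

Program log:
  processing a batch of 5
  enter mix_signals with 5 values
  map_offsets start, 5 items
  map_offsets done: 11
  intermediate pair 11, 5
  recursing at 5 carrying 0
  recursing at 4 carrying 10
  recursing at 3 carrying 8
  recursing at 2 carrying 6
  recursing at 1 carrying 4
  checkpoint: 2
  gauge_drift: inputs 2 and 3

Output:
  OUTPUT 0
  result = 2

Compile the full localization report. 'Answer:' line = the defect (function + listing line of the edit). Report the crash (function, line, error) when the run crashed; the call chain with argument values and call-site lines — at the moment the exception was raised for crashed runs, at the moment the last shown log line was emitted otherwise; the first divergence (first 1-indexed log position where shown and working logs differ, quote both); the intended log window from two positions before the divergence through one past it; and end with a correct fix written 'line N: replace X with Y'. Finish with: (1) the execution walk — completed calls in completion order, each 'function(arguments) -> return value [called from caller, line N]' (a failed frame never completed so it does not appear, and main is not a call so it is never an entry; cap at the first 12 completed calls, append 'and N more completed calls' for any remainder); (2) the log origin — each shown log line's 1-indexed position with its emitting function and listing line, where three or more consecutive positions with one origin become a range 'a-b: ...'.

Answer: the defect is in locate_pivot at line 5.
The tell: At log position 7 the runs split — shown 'recursing at 4 carrying 10', but the working version logs 'recursing at 4 carrying 5'.
Call chain: main -> gauge_drift(2, 3) (called at line 35).
First divergence: at position 7 the run shows 'recursing at 4 carrying 10' where the working version logs 'recursing at 4 carrying 5'.
Intended log window:
  5: intermediate pair 11, 5
  6: recursing at 5 carrying 0
  7: recursing at 4 carrying 5
  8: recursing at 3 carrying 9
Execution walk:
  map_offsets([-2, -1, 0, 11, -5]) -> 11  [called from mix_signals, line 18]
  locate_pivot(0, 2) -> 2  [called from locate_pivot, line 5]
  locate_pivot(1, 4) -> 2  [called from locate_pivot, line 5]
  locate_pivot(2, 6) -> 2  [called from locate_pivot, line 5]
  locate_pivot(3, 8) -> 2  [called from locate_pivot, line 5]
  locate_pivot(4, 10) -> 2  [called from locate_pivot, line 5]
  locate_pivot(5, 0) -> 2  [called from mix_signals, line 21]
  mix_signals([-2, -1, 0, 11, -5]) -> 2  [called from main, line 33]
  gauge_drift(2, 3) -> 0  [called from main, line 35]
Origin of each log line:
  1 — main, line 32
  2 — mix_signals, line 17
  3 — map_offsets, line 8
  4 — map_offsets, line 13
  5 — mix_signals, line 20
  6-10 — locate_pivot, line 4
  11 — main, line 34
  12 — gauge_drift, line 24
A correct fix: line 5: replace `top + top` with `pos + top`.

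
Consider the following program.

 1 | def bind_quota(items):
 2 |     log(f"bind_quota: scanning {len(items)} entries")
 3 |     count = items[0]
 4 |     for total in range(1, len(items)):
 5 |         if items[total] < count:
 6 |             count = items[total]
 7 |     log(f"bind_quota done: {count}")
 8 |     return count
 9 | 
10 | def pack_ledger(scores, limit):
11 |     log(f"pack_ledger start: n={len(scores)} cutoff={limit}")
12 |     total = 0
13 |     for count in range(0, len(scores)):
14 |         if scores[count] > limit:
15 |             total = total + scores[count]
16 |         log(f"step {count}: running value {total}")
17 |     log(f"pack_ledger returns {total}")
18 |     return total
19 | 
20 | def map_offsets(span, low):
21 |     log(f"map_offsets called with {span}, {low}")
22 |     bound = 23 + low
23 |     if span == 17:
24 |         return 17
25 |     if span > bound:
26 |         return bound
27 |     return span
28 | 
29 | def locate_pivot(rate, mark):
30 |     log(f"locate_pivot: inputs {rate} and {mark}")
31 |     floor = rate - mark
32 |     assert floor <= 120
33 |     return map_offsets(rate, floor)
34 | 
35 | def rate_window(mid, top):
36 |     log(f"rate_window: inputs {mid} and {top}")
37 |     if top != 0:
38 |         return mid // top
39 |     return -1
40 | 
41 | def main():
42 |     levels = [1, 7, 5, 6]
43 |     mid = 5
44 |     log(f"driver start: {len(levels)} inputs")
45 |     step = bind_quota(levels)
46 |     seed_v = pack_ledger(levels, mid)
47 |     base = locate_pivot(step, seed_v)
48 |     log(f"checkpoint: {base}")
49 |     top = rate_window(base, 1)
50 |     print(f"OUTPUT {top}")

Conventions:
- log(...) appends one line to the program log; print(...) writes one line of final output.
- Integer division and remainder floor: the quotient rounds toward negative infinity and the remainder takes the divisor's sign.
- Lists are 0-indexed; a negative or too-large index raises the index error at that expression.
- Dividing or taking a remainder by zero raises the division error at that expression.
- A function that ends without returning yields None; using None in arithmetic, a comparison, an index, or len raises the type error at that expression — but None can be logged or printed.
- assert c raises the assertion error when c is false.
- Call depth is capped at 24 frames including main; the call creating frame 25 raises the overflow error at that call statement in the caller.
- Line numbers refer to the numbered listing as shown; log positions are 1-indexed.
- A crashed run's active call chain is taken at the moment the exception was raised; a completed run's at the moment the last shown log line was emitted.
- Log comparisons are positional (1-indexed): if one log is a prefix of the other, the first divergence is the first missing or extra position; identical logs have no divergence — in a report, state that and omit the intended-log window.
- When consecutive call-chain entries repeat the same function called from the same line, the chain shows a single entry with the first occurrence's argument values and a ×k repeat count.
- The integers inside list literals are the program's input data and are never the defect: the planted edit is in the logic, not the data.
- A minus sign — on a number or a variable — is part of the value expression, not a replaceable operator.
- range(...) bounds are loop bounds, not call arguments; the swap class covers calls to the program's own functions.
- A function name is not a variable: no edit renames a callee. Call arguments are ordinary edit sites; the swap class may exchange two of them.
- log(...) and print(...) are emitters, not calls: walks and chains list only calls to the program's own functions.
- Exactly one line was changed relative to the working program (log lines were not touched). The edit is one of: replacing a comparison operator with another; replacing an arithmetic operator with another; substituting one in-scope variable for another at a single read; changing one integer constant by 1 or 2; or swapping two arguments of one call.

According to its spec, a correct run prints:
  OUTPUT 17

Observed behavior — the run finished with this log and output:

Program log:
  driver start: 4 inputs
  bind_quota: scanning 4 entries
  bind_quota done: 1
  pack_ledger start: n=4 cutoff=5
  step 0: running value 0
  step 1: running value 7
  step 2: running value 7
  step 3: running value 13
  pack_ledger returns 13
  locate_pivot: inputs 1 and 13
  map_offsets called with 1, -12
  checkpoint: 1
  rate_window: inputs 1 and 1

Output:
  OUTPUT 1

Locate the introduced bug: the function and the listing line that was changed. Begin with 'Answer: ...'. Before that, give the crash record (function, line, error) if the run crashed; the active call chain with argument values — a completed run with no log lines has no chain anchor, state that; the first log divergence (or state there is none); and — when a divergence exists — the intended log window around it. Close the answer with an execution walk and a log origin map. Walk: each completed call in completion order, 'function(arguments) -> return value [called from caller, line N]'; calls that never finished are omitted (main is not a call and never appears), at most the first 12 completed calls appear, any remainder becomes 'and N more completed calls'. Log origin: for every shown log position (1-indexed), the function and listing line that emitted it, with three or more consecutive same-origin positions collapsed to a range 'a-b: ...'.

Answer: the defect is in map_offsets at line 23.
The tell: Position 12 is the first bad log line: 'checkpoint: 1' should read 'checkpoint: 17'.
Call chain: main -> rate_window(1, 1) (called at line 49).
First divergence: position 12 — shown 'checkpoint: 1', intended 'checkpoint: 17'.
Intended log window:
  10: locate_pivot: inputs 1 and 13
  11: map_offsets called with 1, -12
  12: checkpoint: 17
  13: rate_window: inputs 17 and 1
Execution walk:
  bind_quota([1, 7, 5, 6]) -> 1  [called from main, line 45]
  pack_ledger([1, 7, 5, 6], 5) -> 13  [called from main, line 46]
  map_offsets(1, -12) -> 1  [called from locate_pivot, line 33]
  locate_pivot(1, 13) -> 1  [called from main, line 47]
  rate_window(1, 1) -> 1  [called from main, line 49]
Log line origins:
  1: emitted by main (line 44)
  2: emitted by bind_quota (line 2)
  3: emitted by bind_quota (line 7)
  4: emitted by pack_ledger (line 11)
  5-8: emitted by pack_ledger (line 16)
  9: emitted by pack_ledger (line 17)
  10: emitted by locate_pivot (line 30)
  11: emitted by map_offsets (line 21)
  12: emitted by main (line 48)
  13: emitted by rate_window (line 36)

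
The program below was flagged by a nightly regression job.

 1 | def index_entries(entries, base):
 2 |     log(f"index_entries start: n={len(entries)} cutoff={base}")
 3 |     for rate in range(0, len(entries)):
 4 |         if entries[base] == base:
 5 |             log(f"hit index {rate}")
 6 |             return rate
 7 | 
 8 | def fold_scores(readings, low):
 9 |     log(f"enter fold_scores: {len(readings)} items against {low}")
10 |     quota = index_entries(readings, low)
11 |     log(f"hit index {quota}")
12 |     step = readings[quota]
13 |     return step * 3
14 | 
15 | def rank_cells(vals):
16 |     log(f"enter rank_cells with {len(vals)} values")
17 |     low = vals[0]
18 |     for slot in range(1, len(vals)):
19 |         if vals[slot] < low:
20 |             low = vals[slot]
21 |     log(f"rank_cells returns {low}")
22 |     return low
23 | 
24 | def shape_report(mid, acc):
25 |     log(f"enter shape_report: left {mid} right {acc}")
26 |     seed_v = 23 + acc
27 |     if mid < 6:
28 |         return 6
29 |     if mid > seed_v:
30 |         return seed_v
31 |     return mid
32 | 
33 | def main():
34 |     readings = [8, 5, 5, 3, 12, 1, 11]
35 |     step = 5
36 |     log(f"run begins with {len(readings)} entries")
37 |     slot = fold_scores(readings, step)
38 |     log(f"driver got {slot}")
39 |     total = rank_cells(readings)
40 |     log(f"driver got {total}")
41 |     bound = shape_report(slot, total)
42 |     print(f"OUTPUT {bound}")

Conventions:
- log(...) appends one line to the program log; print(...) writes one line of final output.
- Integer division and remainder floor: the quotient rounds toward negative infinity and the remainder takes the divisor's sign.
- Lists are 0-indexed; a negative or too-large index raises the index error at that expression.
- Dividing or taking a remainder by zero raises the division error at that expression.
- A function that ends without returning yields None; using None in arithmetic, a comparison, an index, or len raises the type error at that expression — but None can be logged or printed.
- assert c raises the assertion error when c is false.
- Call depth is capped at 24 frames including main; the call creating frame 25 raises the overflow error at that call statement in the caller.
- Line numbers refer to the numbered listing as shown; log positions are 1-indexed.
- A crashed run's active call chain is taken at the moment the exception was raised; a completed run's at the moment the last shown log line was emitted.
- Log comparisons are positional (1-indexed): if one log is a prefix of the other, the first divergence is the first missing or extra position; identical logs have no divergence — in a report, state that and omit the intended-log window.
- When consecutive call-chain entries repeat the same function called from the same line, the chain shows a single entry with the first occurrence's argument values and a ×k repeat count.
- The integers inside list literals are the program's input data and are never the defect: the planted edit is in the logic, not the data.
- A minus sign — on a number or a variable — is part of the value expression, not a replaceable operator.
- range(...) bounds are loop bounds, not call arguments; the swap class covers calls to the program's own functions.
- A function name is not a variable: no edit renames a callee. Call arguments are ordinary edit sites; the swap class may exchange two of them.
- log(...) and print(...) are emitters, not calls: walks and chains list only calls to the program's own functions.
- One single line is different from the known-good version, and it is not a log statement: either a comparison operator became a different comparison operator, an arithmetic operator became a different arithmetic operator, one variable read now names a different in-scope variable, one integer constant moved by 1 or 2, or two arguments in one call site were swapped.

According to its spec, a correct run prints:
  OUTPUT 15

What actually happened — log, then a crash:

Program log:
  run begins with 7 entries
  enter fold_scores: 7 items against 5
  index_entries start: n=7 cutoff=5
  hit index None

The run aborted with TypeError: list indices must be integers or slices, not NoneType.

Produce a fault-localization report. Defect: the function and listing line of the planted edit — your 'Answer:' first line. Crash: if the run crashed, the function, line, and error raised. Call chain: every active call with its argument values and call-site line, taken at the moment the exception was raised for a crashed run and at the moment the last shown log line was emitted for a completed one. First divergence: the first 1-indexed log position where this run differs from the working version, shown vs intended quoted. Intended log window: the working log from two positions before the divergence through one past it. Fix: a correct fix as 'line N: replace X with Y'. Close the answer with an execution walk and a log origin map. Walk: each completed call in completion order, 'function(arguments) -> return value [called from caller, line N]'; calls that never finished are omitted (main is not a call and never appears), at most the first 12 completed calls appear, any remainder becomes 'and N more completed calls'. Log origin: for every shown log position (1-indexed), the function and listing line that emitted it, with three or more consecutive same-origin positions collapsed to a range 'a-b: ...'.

Answer: the defect is in index_entries at line 4.
Core observation: Everything matches until log position 4, which reads 'hit index None' in place of 'hit index 1'.
Crash: fold_scores, line 12, TypeError.
Call chain: main -> fold_scores([8, 5, 5, 3, 12, 1, 11], 5) (called at line 37).
First divergence: at position 4 the run shows 'hit index None' where the working version logs 'hit index 1'.
Intended log window:
  2: enter fold_scores: 7 items against 5
  3: index_entries start: n=7 cutoff=5
  4: hit index 1
  5: hit index 1
Execution walk:
  index_entries([8, 5, 5, 3, 12, 1, 11], 5) -> None  [called from fold_scores, line 10]
Log origins:
  1: logged in main at line 36
  2: logged in fold_scores at line 9
  3: logged in index_entries at line 2
  4: logged in fold_scores at line 11
A correct fix: line 4: replace `entries[base]` with `entries[rate]`.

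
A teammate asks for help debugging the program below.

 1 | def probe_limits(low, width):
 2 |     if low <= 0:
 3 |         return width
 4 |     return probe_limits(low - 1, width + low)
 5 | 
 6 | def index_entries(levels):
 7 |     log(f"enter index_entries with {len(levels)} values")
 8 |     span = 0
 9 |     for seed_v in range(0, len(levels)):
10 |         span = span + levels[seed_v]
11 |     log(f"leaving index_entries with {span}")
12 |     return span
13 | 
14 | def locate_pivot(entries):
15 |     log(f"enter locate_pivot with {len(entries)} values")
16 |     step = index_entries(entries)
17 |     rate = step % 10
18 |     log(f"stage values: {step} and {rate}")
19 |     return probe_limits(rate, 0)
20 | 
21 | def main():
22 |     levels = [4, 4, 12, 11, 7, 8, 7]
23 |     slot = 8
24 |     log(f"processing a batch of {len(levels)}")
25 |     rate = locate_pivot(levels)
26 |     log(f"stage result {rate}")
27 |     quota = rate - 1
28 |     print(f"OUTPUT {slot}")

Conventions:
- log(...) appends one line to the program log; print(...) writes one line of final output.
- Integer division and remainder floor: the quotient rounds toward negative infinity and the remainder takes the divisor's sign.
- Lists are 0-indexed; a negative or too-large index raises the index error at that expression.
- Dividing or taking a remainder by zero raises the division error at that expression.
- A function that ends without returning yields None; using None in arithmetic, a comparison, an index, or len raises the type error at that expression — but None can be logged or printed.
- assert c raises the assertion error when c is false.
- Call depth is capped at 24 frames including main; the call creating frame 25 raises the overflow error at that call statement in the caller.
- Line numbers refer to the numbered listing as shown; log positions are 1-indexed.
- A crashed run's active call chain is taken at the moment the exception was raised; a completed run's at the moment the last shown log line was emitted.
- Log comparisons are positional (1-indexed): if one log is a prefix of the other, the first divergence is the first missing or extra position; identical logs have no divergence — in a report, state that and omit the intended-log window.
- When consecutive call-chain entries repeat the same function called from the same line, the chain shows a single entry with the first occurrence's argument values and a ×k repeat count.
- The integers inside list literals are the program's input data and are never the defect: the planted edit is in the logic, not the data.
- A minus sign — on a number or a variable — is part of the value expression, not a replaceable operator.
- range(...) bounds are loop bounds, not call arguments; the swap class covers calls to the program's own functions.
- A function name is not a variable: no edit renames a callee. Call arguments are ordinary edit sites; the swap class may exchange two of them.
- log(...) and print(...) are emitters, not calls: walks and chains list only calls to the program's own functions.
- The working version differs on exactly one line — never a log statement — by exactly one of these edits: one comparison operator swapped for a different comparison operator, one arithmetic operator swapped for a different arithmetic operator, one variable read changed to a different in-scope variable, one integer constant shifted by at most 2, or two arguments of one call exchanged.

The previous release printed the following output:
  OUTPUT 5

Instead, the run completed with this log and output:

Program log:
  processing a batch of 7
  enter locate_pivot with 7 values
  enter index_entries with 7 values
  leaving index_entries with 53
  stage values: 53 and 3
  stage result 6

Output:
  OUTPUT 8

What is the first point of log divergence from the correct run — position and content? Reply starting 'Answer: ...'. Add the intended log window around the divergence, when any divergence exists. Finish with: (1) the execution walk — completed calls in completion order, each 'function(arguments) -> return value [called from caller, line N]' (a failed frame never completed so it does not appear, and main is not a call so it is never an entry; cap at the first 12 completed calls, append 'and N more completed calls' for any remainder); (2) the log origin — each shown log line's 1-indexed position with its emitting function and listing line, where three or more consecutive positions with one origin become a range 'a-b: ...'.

Answer: none — the logs agree in full.
Execution walk:
  index_entries([4, 4, 12, 11, 7, 8, 7]) -> 53  [called from locate_pivot, line 16]
  probe_limits(0, 6) -> 6  [called from probe_limits, line 4]
  probe_limits(1, 5) -> 6  [called from probe_limits, line 4]
  probe_limits(2, 3) -> 6  [called from probe_limits, line 4]
  probe_limits(3, 0) -> 6  [called from locate_pivot, line 19]
  locate_pivot([4, 4, 12, 11, 7, 8, 7]) -> 6  [called from main, line 25]
Log origin:
  1: logged in main at line 24
  2: logged in locate_pivot at line 15
  3: logged in index_entries at line 7
  4: logged in index_entries at line 11
  5: logged in locate_pivot at line 18
  6: logged in main at line 26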